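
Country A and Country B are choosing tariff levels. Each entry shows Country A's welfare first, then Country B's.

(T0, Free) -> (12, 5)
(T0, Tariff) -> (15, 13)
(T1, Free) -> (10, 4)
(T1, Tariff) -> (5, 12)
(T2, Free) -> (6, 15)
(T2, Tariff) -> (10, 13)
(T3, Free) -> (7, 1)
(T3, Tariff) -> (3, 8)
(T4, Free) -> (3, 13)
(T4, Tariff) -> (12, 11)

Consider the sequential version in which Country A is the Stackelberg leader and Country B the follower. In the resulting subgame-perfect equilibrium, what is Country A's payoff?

Solve by backward induction (Country A leads).
- T0: BR = Tariff, leader payoff 15.
- T1: BR = Tariff, leader payoff 5.
- T2: BR = Free, leader payoff 6.
- T3: BR = Tariff, leader payoff 3.
- T4: BR = Free, leader payoff 3.
Among 15, 5, 6, 3, 3, the best is 15 at T0. Subgame-perfect outcome: (T0, Tariff) with payoffs (15, 13).

15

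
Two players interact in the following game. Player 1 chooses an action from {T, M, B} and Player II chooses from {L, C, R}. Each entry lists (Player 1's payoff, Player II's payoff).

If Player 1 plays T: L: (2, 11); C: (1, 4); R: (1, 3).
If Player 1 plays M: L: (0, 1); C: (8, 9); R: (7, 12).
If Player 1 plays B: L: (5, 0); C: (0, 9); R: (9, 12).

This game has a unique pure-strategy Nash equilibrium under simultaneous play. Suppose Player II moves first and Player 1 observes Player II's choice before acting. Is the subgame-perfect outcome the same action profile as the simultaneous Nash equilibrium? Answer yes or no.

Work backward from Player 1's decision.
- L: Player 1 compares 2, 0, 5 and picks B; Player II would get 0.
- C: Player 1 compares 1, 8, 0 and picks M; Player II would get 9.
- R: Player 1 compares 1, 7, 9 and picks B; Player II would get 12.
Player II's induced payoffs are 0, 9, 12, so Player II commits to R. Subgame-perfect outcome: (B, R) with payoffs (9, 12).
Now find the simultaneous Nash equilibrium.
Player 1's best replies: L→B; C→M; R→B.
Player II's best replies: T→L; M→R; B→R.
Only (B, R) has each player best-responding; Nash payoffs (9, 12).
Sequential outcome (B, R) coincides with the Nash profile (B, R).

yes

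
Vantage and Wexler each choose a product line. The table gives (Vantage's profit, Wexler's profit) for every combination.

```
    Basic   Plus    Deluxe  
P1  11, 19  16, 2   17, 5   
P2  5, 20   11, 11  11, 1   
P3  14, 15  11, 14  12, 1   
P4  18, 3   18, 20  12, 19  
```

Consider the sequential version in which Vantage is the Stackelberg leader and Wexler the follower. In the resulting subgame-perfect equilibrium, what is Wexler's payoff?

Wexler best-responds to each possible Vantage move:
- P1: BR = Basic, leader payoff 11.
- P2: BR = Basic, leader payoff 5.
- P3: BR = Basic, leader payoff 14.
- P4: BR = Plus, leader payoff 18.
Among 11, 5, 14, 18, the best is 18 at P4. Subgame-perfect outcome: (P4, Plus) with payoffs (18, 20).

20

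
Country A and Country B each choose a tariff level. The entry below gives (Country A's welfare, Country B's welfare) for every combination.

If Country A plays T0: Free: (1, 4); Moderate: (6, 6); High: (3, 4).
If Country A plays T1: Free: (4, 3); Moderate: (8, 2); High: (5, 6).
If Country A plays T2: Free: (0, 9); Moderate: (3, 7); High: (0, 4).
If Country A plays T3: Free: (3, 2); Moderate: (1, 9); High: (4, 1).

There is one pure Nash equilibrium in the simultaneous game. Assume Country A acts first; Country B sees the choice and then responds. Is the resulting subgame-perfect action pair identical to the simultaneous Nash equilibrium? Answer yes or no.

Solve by backward induction (Country A leads).
- T0: Country B compares 4, 6, 4 and picks Moderate; Country A would get 6.
- T1: Country B compares 3, 2, 6 and picks High; Country A would get 5.
- T2: Country B compares 9, 7, 4 and picks Free; Country A would get 0.
- T3: Country B compares 2, 9, 1 and picks Moderate; Country A would get 1.
Country A's induced payoffs are 6, 5, 0, 1, so Country A commits to T0. Subgame-perfect outcome: (T0, Moderate) with payoffs (6, 6).
Now find the simultaneous Nash equilibrium.
Country A's best replies: Free→T1; Moderate→T1; High→T1.
Country B's best replies: T0→Moderate; T1→High; T2→Free; T3→Moderate.
Only (T1, High) has each player best-responding; Nash payoffs (5, 6).
Sequential outcome (T0, Moderate) differs from the Nash profile (T1, High).

no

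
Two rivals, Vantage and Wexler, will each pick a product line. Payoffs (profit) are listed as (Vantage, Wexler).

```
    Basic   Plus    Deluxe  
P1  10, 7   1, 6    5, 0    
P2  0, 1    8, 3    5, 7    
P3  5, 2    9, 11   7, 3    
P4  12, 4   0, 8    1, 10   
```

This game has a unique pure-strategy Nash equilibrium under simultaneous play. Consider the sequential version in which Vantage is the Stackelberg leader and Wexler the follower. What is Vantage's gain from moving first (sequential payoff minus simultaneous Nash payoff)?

1

Work backward from Wexler's decision.
- P1 → Wexler plays Basic (best of 7, 6, 0); Vantage gets 10.
- P2 → Wexler plays Deluxe (best of 1, 3, 7); Vantage gets 5.
- P3 → Wexler plays Plus (best of 2, 11, 3); Vantage gets 9.
- P4 → Wexler plays Deluxe (best of 4, 8, 10); Vantage gets 1.
Among 10, 5, 9, 1, the best is 10 at P1. Subgame-perfect outcome: (P1, Basic) with payoffs (10, 7).
Under simultaneous play:
Vantage's best replies: Basic→P4; Plus→P3; Deluxe→P3.
Wexler's best replies: P1→Basic; P2→Deluxe; P3→Plus; P4→Deluxe.
The unique mutual best reply is (P3, Plus), giving (9, 11).
Vantage's commitment gain: 10 − 9 = 1.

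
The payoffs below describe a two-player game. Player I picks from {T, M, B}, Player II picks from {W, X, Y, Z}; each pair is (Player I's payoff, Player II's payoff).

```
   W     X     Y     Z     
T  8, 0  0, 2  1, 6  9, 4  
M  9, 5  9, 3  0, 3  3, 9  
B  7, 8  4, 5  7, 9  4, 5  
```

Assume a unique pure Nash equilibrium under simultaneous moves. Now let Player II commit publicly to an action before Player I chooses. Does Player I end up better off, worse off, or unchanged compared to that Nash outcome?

Backward induction with Player II moving first.
- W → Player I plays M (best of 8, 9, 7); Player II gets 5.
- X → Player I plays M (best of 0, 9, 4); Player II gets 3.
- Y → Player I plays B (best of 1, 0, 7); Player II gets 9.
- Z → Player I plays T (best of 9, 3, 4); Player II gets 4.
Player II's induced payoffs are 5, 3, 9, 4, so Player II commits to Y. Subgame-perfect outcome: (B, Y) with payoffs (7, 9).
Now find the simultaneous Nash equilibrium.
Player I's best replies: W→M; X→M; Y→B; Z→T.
Player II's best replies: T→Y; M→Z; B→Y.
Only (B, Y) has each player best-responding; Nash payoffs (7, 9).
Player I earns 7 sequentially versus 7 at the Nash outcome: unchanged.

unchanged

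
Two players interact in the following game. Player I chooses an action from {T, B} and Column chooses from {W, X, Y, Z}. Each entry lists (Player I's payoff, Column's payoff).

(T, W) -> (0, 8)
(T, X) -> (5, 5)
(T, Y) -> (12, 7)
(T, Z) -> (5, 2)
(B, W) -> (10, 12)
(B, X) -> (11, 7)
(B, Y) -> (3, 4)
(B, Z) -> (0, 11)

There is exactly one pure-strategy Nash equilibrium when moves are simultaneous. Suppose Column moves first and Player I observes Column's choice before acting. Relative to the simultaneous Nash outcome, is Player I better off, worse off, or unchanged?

Player I best-responds to each possible Column move:
- W: BR = B, leader payoff 12.
- X: BR = B, leader payoff 7.
- Y: BR = T, leader payoff 7.
- Z: BR = T, leader payoff 2.
Column's induced payoffs are 12, 7, 7, 2, so Column commits to W. Subgame-perfect outcome: (B, W) with payoffs (10, 12).
For the simultaneous game, intersect best replies.
Player I's best replies: W→B; X→B; Y→T; Z→T.
Column's best replies: T→W; B→W.
Only (B, W) has each player best-responding; Nash payoffs (10, 12).
Player I earns 10 sequentially versus 10 at the Nash outcome: unchanged.

unchanged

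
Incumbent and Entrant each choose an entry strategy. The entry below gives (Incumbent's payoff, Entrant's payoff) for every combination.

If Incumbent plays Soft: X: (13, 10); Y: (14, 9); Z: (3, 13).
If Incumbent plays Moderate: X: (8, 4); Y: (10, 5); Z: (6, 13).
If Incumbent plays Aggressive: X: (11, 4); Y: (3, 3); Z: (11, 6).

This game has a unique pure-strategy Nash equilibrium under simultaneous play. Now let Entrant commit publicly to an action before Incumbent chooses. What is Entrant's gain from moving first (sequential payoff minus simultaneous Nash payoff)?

Solve by backward induction (Entrant leads).
- X: BR = Soft, leader payoff 10.
- Y: BR = Soft, leader payoff 9.
- Z: BR = Aggressive, leader payoff 6.
Entrant's induced payoffs are 10, 9, 6, so Entrant commits to X. Subgame-perfect outcome: (Soft, X) with payoffs (13, 10).
For the simultaneous game, intersect best replies.
Incumbent's best replies: X→Soft; Y→Soft; Z→Aggressive.
Entrant's best replies: Soft→Z; Moderate→Z; Aggressive→Z.
The unique mutual best reply is (Aggressive, Z), giving (11, 6).
Entrant's commitment gain: 10 − 6 = 4.

4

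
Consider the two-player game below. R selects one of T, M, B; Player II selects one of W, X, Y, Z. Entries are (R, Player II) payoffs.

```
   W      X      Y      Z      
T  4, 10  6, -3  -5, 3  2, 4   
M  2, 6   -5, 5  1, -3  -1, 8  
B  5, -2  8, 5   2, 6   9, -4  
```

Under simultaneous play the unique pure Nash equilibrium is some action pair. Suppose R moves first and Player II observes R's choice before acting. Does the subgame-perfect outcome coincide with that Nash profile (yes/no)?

Player II best-responds to each possible R move:
- T → Player II plays W (best of 10, -3, 3, 4); R gets 4.
- M → Player II plays Z (best of 6, 5, -3, 8); R gets -1.
- B → Player II plays Y (best of -2, 5, 6, -4); R gets 2.
R's induced payoffs are 4, -1, 2, so R commits to T. Subgame-perfect outcome: (T, W) with payoffs (4, 10).
For the simultaneous game, intersect best replies.
R's best replies: W→B; X→B; Y→B; Z→B.
Player II's best replies: T→W; M→Z; B→Y.
The unique mutual best reply is (B, Y), giving (2, 6).
Sequential outcome (T, W) differs from the Nash profile (B, Y).

no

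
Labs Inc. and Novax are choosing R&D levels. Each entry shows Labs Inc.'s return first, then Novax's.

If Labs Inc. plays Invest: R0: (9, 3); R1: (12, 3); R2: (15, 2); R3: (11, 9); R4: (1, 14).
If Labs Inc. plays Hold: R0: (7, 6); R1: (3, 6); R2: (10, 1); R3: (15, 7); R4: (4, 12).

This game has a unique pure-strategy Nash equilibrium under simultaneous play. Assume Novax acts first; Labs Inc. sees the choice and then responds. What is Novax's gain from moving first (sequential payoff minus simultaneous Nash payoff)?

0

Labs Inc. best-responds to each possible Novax move:
- R0 → Labs Inc. plays Invest (best of 9, 7); Novax gets 3.
- R1 → Labs Inc. plays Invest (best of 12, 3); Novax gets 3.
- R2 → Labs Inc. plays Invest (best of 15, 10); Novax gets 2.
- R3 → Labs Inc. plays Hold (best of 11, 15); Novax gets 7.
- R4 → Labs Inc. plays Hold (best of 1, 4); Novax gets 12.
Among 3, 3, 2, 7, 12, the best is 12 at R4. Subgame-perfect outcome: (Hold, R4) with payoffs (4, 12).
Under simultaneous play:
Labs Inc.'s best replies: R0→Invest; R1→Invest; R2→Invest; R3→Hold; R4→Hold.
Novax's best replies: Invest→R4; Hold→R4.
The unique mutual best reply is (Hold, R4), giving (4, 12).
Novax's commitment gain: 12 − 12 = 0.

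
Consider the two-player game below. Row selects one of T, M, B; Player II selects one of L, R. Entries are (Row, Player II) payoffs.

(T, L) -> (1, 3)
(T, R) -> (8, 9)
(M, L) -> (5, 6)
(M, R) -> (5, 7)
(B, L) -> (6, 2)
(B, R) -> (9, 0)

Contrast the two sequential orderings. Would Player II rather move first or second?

If Row leads: Player II's best replies are T→R, M→R, B→L; Row's induced payoffs 8, 5, 6; outcome (T, R), payoffs (8, 9).
If Player II leads: Row's best replies are L→B, R→B; Player II's induced payoffs 2, 0; outcome (B, L), payoffs (6, 2).
Player II gets 2 moving first and 9 moving second, so Player II prefers to move second.

second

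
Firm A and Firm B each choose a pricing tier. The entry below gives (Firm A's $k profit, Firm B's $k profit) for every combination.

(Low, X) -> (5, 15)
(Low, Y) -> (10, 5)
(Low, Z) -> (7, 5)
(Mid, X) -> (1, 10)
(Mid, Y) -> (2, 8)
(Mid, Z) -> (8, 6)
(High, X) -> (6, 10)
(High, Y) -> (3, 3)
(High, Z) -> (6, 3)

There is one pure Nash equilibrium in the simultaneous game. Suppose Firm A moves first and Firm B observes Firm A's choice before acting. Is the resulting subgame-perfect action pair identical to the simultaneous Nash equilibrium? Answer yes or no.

Solve by backward induction (Firm A leads).
- Low: BR = X, leader payoff 5.
- Mid: BR = X, leader payoff 1.
- High: BR = X, leader payoff 6.
Maximizing over 5, 1, 6, Firm A chooses High. Subgame-perfect outcome: (High, X) with payoffs (6, 10).
For the simultaneous game, intersect best replies.
Firm A's best replies: X→High; Y→Low; Z→Mid.
Firm B's best replies: Low→X; Mid→X; High→X.
Only (High, X) has each player best-responding; Nash payoffs (6, 10).
Sequential outcome (High, X) coincides with the Nash profile (High, X).

yes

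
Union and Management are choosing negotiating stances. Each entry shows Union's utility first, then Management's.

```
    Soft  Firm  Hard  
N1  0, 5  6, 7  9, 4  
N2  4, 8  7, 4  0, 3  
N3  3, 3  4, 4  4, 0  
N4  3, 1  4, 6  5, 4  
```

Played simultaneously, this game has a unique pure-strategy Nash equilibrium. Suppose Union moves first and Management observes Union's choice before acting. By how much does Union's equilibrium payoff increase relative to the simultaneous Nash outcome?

2

Backward induction with Union moving first.
- N1: BR = Firm, leader payoff 6.
- N2: BR = Soft, leader payoff 4.
- N3: BR = Firm, leader payoff 4.
- N4: BR = Firm, leader payoff 4.
Union's induced payoffs are 6, 4, 4, 4, so Union commits to N1. Subgame-perfect outcome: (N1, Firm) with payoffs (6, 7).
Now find the simultaneous Nash equilibrium.
Union's best replies: Soft→N2; Firm→N2; Hard→N1.
Management's best replies: N1→Firm; N2→Soft; N3→Firm; N4→Firm.
The unique mutual best reply is (N2, Soft), giving (4, 8).
Union's commitment gain: 6 − 4 = 2.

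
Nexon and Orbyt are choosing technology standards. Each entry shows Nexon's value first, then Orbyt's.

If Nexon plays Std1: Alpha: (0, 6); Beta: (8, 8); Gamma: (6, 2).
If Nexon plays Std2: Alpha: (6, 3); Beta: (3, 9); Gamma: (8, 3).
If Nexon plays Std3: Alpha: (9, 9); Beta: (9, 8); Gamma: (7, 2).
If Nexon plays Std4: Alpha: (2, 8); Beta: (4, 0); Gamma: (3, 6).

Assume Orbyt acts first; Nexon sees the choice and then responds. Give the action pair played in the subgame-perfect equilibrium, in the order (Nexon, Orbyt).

(Std3, Alpha)

Work backward from Nexon's decision.
- Alpha: Nexon compares 0, 6, 9, 2 and picks Std3; Orbyt would get 9.
- Beta: Nexon compares 8, 3, 9, 4 and picks Std3; Orbyt would get 8.
- Gamma: Nexon compares 6, 8, 7, 3 and picks Std2; Orbyt would get 3.
Among 9, 8, 3, the best is 9 at Alpha. Subgame-perfect outcome: (Std3, Alpha) with payoffs (9, 9).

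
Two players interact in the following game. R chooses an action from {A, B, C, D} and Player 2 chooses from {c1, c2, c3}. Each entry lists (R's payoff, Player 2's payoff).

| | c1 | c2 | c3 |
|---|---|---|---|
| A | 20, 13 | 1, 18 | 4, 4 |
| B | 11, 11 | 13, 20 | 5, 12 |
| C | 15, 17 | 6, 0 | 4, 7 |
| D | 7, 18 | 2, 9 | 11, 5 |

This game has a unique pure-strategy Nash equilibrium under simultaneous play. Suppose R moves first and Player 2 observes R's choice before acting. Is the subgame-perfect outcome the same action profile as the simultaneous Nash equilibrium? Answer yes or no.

Work backward from Player 2's decision.
- A: Player 2 compares 13, 18, 4 and picks c2; R would get 1.
- B: Player 2 compares 11, 20, 12 and picks c2; R would get 13.
- C: Player 2 compares 17, 0, 7 and picks c1; R would get 15.
- D: Player 2 compares 18, 9, 5 and picks c1; R would get 7.
R's induced payoffs are 1, 13, 15, 7, so R commits to C. Subgame-perfect outcome: (C, c1) with payoffs (15, 17).
For the simultaneous game, intersect best replies.
R's best replies: c1→A; c2→B; c3→D.
Player 2's best replies: A→c2; B→c2; C→c1; D→c1.
The unique mutual best reply is (B, c2), giving (13, 20).
Sequential outcome (C, c1) differs from the Nash profile (B, c2).

no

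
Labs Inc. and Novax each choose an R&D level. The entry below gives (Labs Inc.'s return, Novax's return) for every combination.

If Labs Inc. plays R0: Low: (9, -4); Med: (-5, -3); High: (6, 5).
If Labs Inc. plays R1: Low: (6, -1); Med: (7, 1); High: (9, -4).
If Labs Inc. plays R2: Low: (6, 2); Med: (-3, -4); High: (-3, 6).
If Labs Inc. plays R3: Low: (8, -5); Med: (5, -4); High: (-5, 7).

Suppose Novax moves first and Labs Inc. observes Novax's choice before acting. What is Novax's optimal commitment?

Med

Backward induction with Novax moving first.
- Low: BR = R0, leader payoff -4.
- Med: BR = R1, leader payoff 1.
- High: BR = R1, leader payoff -4.
Novax's induced payoffs are -4, 1, -4, so Novax commits to Med. Subgame-perfect outcome: (R1, Med) with payoffs (7, 1).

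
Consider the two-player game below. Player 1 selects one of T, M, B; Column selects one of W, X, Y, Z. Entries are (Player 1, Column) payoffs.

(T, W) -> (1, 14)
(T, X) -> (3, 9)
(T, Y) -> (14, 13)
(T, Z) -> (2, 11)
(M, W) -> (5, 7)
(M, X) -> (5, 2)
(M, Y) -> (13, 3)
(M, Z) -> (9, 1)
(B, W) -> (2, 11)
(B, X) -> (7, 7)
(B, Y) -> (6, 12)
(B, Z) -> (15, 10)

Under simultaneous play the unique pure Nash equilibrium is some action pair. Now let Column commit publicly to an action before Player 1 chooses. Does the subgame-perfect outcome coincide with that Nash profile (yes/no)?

Backward induction with Column moving first.
- W: Player 1 compares 1, 5, 2 and picks M; Column would get 7.
- X: Player 1 compares 3, 5, 7 and picks B; Column would get 7.
- Y: Player 1 compares 14, 13, 6 and picks T; Column would get 13.
- Z: Player 1 compares 2, 9, 15 and picks B; Column would get 10.
Maximizing over 7, 7, 13, 10, Column chooses Y. Subgame-perfect outcome: (T, Y) with payoffs (14, 13).
For the simultaneous game, intersect best replies.
Player 1's best replies: W→M; X→B; Y→T; Z→B.
Column's best replies: T→W; M→W; B→Y.
The unique mutual best reply is (M, W), giving (5, 7).
Sequential outcome (T, Y) differs from the Nash profile (M, W).

no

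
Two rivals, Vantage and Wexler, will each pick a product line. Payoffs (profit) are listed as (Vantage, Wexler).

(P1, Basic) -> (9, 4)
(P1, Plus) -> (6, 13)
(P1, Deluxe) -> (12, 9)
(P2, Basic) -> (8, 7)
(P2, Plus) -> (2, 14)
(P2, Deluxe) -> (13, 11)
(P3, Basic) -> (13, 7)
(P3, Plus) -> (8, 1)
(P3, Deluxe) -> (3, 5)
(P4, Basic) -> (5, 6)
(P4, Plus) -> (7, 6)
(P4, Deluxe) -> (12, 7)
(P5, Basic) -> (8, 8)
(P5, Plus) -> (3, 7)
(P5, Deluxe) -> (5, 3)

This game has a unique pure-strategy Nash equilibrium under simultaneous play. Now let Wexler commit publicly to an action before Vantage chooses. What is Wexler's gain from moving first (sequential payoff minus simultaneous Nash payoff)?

4

Backward induction with Wexler moving first.
- Basic: BR = P3, leader payoff 7.
- Plus: BR = P3, leader payoff 1.
- Deluxe: BR = P2, leader payoff 11.
Among 7, 1, 11, the best is 11 at Deluxe. Subgame-perfect outcome: (P2, Deluxe) with payoffs (13, 11).
For the simultaneous game, intersect best replies.
Vantage's best replies: Basic→P3; Plus→P3; Deluxe→P2.
Wexler's best replies: P1→Plus; P2→Plus; P3→Basic; P4→Deluxe; P5→Basic.
The unique mutual best reply is (P3, Basic), giving (13, 7).
Wexler's commitment gain: 11 − 7 = 4.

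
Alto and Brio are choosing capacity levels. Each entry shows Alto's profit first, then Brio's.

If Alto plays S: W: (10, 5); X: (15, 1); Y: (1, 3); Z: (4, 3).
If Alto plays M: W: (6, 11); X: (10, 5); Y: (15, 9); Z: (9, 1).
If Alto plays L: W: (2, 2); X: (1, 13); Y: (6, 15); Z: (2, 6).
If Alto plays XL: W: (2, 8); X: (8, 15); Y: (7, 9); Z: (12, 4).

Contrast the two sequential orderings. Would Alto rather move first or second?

If Alto leads: Brio's best replies are S→W, M→W, L→Y, XL→X; Alto's induced payoffs 10, 6, 6, 8; outcome (S, W), payoffs (10, 5).
If Brio leads: Alto's best replies are W→S, X→S, Y→M, Z→XL; Brio's induced payoffs 5, 1, 9, 4; outcome (M, Y), payoffs (15, 9).
Alto gets 10 moving first and 15 moving second, so Alto prefers to move second.

second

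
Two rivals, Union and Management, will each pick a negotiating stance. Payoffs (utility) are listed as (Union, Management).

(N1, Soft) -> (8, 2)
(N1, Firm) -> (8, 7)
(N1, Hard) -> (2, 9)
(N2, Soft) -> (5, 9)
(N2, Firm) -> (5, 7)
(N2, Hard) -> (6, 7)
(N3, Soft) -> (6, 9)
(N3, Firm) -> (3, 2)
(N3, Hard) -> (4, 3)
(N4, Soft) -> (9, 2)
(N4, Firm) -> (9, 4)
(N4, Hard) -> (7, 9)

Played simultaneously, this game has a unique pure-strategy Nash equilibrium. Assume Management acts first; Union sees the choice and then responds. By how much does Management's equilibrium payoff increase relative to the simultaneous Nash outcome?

Solve by backward induction (Management leads).
- Soft: BR = N4, leader payoff 2.
- Firm: BR = N4, leader payoff 4.
- Hard: BR = N4, leader payoff 9.
Maximizing over 2, 4, 9, Management chooses Hard. Subgame-perfect outcome: (N4, Hard) with payoffs (7, 9).
For the simultaneous game, intersect best replies.
Union's best replies: Soft→N4; Firm→N4; Hard→N4.
Management's best replies: N1→Hard; N2→Soft; N3→Soft; N4→Hard.
The unique mutual best reply is (N4, Hard), giving (7, 9).
Management's commitment gain: 9 − 9 = 0.

0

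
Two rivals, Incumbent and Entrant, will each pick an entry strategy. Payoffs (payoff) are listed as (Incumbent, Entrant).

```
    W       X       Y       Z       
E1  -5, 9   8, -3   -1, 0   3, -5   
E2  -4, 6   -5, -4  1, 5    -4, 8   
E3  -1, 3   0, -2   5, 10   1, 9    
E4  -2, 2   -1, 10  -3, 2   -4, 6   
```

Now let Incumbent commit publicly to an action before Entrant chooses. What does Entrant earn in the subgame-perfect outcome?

Backward induction with Incumbent moving first.
- E1: BR = W, leader payoff -5.
- E2: BR = Z, leader payoff -4.
- E3: BR = Y, leader payoff 5.
- E4: BR = X, leader payoff -1.
Maximizing over -5, -4, 5, -1, Incumbent chooses E3. Subgame-perfect outcome: (E3, Y) with payoffs (5, 10).

10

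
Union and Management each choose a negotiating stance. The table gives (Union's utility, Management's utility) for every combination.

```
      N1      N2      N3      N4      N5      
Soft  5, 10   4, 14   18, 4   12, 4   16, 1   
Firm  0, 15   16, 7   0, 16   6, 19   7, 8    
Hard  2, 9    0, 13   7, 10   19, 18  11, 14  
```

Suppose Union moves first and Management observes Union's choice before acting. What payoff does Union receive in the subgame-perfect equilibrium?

19

Management best-responds to each possible Union move:
- Soft: BR = N2, leader payoff 4.
- Firm: BR = N4, leader payoff 6.
- Hard: BR = N4, leader payoff 19.
Maximizing over 4, 6, 19, Union chooses Hard. Subgame-perfect outcome: (Hard, N4) with payoffs (19, 18).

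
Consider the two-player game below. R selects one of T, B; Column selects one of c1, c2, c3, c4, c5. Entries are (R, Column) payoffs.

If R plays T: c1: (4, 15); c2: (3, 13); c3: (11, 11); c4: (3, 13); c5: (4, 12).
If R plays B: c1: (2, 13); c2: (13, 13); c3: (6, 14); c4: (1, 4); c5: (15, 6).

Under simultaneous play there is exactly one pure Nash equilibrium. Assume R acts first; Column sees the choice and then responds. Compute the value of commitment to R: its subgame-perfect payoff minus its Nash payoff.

2

Work backward from Column's decision.
- T → Column plays c1 (best of 15, 13, 11, 13, 12); R gets 4.
- B → Column plays c3 (best of 13, 13, 14, 4, 6); R gets 6.
R's induced payoffs are 4, 6, so R commits to B. Subgame-perfect outcome: (B, c3) with payoffs (6, 14).
For the simultaneous game, intersect best replies.
R's best replies: c1→T; c2→B; c3→T; c4→T; c5→B.
Column's best replies: T→c1; B→c3.
Only (T, c1) has each player best-responding; Nash payoffs (4, 15).
R's commitment gain: 6 − 4 = 2.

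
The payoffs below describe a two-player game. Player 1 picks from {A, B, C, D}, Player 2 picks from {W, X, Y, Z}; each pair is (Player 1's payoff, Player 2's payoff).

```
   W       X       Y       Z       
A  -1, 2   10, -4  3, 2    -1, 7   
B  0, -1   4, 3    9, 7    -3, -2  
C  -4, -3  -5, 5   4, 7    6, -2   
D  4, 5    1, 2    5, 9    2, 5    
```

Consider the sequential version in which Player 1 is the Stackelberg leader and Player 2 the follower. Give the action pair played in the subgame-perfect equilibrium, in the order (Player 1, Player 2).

(B, Y)

Backward induction with Player 1 moving first.
- A: BR = Z, leader payoff -1.
- B: BR = Y, leader payoff 9.
- C: BR = Y, leader payoff 4.
- D: BR = Y, leader payoff 5.
Maximizing over -1, 9, 4, 5, Player 1 chooses B. Subgame-perfect outcome: (B, Y) with payoffs (9, 7).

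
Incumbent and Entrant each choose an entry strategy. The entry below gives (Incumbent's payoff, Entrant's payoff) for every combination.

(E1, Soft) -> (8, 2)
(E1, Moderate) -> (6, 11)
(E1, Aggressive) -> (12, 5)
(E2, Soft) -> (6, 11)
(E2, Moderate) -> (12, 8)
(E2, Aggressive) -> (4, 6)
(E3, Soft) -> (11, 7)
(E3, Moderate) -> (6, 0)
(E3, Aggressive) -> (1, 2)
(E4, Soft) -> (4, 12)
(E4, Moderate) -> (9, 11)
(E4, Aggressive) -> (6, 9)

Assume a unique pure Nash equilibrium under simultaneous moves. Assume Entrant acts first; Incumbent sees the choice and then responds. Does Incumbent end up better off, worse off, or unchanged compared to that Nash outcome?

better off

Backward induction with Entrant moving first.
- Soft → Incumbent plays E3 (best of 8, 6, 11, 4); Entrant gets 7.
- Moderate → Incumbent plays E2 (best of 6, 12, 6, 9); Entrant gets 8.
- Aggressive → Incumbent plays E1 (best of 12, 4, 1, 6); Entrant gets 5.
Entrant's induced payoffs are 7, 8, 5, so Entrant commits to Moderate. Subgame-perfect outcome: (E2, Moderate) with payoffs (12, 8).
For the simultaneous game, intersect best replies.
Incumbent's best replies: Soft→E3; Moderate→E2; Aggressive→E1.
Entrant's best replies: E1→Moderate; E2→Soft; E3→Soft; E4→Soft.
The unique mutual best reply is (E3, Soft), giving (11, 7).
Incumbent earns 12 sequentially versus 11 at the Nash outcome: better off.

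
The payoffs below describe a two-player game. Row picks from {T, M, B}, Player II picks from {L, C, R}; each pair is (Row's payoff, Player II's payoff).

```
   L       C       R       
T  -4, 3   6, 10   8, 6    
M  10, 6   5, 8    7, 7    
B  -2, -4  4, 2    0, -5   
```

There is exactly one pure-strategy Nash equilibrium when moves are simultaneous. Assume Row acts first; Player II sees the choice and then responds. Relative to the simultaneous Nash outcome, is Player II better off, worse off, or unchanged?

unchanged

Player II best-responds to each possible Row move:
- T: BR = C, leader payoff 6.
- M: BR = C, leader payoff 5.
- B: BR = C, leader payoff 4.
Row's induced payoffs are 6, 5, 4, so Row commits to T. Subgame-perfect outcome: (T, C) with payoffs (6, 10).
Now find the simultaneous Nash equilibrium.
Row's best replies: L→M; C→T; R→T.
Player II's best replies: T→C; M→C; B→C.
The unique mutual best reply is (T, C), giving (6, 10).
Player II earns 10 sequentially versus 10 at the Nash outcome: unchanged.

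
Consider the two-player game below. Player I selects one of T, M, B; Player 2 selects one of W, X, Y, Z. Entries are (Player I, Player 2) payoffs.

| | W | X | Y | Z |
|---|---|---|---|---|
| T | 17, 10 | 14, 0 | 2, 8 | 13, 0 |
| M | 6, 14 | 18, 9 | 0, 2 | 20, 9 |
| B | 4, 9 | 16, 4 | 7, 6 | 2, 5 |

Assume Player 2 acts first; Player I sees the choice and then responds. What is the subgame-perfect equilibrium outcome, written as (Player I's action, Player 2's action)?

(T, W)

Backward induction with Player 2 moving first.
- W → Player I plays T (best of 17, 6, 4); Player 2 gets 10.
- X → Player I plays M (best of 14, 18, 16); Player 2 gets 9.
- Y → Player I plays B (best of 2, 0, 7); Player 2 gets 6.
- Z → Player I plays M (best of 13, 20, 2); Player 2 gets 9.
Maximizing over 10, 9, 6, 9, Player 2 chooses W. Subgame-perfect outcome: (T, W) with payoffs (17, 10).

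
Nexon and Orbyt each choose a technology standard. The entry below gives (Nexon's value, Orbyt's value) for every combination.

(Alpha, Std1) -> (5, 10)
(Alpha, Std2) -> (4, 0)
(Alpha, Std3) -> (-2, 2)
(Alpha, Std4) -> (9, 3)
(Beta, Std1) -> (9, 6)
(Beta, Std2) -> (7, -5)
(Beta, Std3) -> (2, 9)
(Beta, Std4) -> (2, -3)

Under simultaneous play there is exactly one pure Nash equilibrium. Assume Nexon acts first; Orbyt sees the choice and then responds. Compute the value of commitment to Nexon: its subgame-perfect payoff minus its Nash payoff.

Solve by backward induction (Nexon leads).
- Alpha: BR = Std1, leader payoff 5.
- Beta: BR = Std3, leader payoff 2.
Nexon's induced payoffs are 5, 2, so Nexon commits to Alpha. Subgame-perfect outcome: (Alpha, Std1) with payoffs (5, 10).
Now find the simultaneous Nash equilibrium.
Nexon's best replies: Std1→Beta; Std2→Beta; Std3→Beta; Std4→Alpha.
Orbyt's best replies: Alpha→Std1; Beta→Std3.
Only (Beta, Std3) has each player best-responding; Nash payoffs (2, 9).
Nexon's commitment gain: 5 − 2 = 3.

3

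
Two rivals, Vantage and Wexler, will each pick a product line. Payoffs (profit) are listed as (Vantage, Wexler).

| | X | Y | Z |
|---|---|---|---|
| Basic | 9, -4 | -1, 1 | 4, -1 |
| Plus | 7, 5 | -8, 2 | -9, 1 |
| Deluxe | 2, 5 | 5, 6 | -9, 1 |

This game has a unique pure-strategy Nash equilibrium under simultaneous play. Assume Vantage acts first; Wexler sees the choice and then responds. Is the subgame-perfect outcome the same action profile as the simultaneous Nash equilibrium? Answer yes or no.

Work backward from Wexler's decision.
- Basic: BR = Y, leader payoff -1.
- Plus: BR = X, leader payoff 7.
- Deluxe: BR = Y, leader payoff 5.
Maximizing over -1, 7, 5, Vantage chooses Plus. Subgame-perfect outcome: (Plus, X) with payoffs (7, 5).
Now find the simultaneous Nash equilibrium.
Vantage's best replies: X→Basic; Y→Deluxe; Z→Basic.
Wexler's best replies: Basic→Y; Plus→X; Deluxe→Y.
The unique mutual best reply is (Deluxe, Y), giving (5, 6).
Sequential outcome (Plus, X) differs from the Nash profile (Deluxe, Y).

no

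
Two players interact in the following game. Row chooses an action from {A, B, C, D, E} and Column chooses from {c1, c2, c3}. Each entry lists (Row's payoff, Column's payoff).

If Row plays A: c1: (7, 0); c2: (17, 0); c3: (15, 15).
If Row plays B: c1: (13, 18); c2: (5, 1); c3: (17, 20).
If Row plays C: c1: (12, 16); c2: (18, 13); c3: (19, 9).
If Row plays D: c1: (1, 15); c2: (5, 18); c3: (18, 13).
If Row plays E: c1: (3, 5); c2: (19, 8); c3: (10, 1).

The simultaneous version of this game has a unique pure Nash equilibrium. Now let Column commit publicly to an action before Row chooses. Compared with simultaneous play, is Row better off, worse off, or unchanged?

worse off

Work backward from Row's decision.
- c1 → Row plays B (best of 7, 13, 12, 1, 3); Column gets 18.
- c2 → Row plays E (best of 17, 5, 18, 5, 19); Column gets 8.
- c3 → Row plays C (best of 15, 17, 19, 18, 10); Column gets 9.
Among 18, 8, 9, the best is 18 at c1. Subgame-perfect outcome: (B, c1) with payoffs (13, 18).
Under simultaneous play:
Row's best replies: c1→B; c2→E; c3→C.
Column's best replies: A→c3; B→c3; C→c1; D→c2; E→c2.
The unique mutual best reply is (E, c2), giving (19, 8).
Row earns 13 sequentially versus 19 at the Nash outcome: worse off.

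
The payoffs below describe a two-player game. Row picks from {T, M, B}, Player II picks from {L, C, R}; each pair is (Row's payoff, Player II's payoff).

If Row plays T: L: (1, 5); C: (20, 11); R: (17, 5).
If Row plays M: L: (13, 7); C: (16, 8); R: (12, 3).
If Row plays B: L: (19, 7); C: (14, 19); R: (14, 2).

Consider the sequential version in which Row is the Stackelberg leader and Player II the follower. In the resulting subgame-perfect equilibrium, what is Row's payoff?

Player II best-responds to each possible Row move:
- T: BR = C, leader payoff 20.
- M: BR = C, leader payoff 16.
- B: BR = C, leader payoff 14.
Maximizing over 20, 16, 14, Row chooses T. Subgame-perfect outcome: (T, C) with payoffs (20, 11).

20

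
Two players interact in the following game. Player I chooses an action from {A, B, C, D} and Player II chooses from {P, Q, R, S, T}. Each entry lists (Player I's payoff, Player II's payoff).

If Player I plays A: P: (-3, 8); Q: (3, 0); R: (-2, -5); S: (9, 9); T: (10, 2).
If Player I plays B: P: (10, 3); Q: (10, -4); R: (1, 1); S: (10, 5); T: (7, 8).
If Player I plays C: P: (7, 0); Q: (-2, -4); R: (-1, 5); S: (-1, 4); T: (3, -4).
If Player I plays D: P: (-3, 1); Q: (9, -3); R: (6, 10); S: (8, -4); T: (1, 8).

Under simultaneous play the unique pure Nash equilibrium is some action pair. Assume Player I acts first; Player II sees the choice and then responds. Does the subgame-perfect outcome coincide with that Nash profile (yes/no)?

Backward induction with Player I moving first.
- A: Player II compares 8, 0, -5, 9, 2 and picks S; Player I would get 9.
- B: Player II compares 3, -4, 1, 5, 8 and picks T; Player I would get 7.
- C: Player II compares 0, -4, 5, 4, -4 and picks R; Player I would get -1.
- D: Player II compares 1, -3, 10, -4, 8 and picks R; Player I would get 6.
Player I's induced payoffs are 9, 7, -1, 6, so Player I commits to A. Subgame-perfect outcome: (A, S) with payoffs (9, 9).
For the simultaneous game, intersect best replies.
Player I's best replies: P→B; Q→B; R→D; S→B; T→A.
Player II's best replies: A→S; B→T; C→R; D→R.
The unique mutual best reply is (D, R), giving (6, 10).
Sequential outcome (A, S) differs from the Nash profile (D, R).

no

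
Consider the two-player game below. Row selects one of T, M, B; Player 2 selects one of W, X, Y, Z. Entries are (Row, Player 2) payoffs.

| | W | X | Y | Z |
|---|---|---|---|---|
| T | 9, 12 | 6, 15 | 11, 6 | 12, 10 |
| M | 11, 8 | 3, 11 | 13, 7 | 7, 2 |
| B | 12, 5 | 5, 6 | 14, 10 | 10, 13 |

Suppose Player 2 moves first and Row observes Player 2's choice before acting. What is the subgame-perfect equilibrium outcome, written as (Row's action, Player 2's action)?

Work backward from Row's decision.
- W: BR = B, leader payoff 5.
- X: BR = T, leader payoff 15.
- Y: BR = B, leader payoff 10.
- Z: BR = T, leader payoff 10.
Maximizing over 5, 15, 10, 10, Player 2 chooses X. Subgame-perfect outcome: (T, X) with payoffs (6, 15).

(T, X)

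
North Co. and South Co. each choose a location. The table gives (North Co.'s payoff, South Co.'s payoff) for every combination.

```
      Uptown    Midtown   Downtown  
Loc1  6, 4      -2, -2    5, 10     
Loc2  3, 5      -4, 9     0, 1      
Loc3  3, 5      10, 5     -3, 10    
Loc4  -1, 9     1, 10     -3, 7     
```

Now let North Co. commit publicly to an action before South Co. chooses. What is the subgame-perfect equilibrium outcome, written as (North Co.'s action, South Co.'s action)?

(Loc1, Downtown)

Solve by backward induction (North Co. leads).
- Loc1: BR = Downtown, leader payoff 5.
- Loc2: BR = Midtown, leader payoff -4.
- Loc3: BR = Downtown, leader payoff -3.
- Loc4: BR = Midtown, leader payoff 1.
North Co.'s induced payoffs are 5, -4, -3, 1, so North Co. commits to Loc1. Subgame-perfect outcome: (Loc1, Downtown) with payoffs (5, 10).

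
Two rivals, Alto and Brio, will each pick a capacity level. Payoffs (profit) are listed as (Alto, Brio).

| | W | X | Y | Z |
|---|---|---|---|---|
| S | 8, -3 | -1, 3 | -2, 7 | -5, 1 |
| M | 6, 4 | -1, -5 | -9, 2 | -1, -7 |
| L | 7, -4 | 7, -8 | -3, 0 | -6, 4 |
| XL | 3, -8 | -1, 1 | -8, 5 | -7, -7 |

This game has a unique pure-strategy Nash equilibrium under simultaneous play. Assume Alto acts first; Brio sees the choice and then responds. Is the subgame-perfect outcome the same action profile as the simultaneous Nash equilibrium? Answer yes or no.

Brio best-responds to each possible Alto move:
- S: BR = Y, leader payoff -2.
- M: BR = W, leader payoff 6.
- L: BR = Z, leader payoff -6.
- XL: BR = Y, leader payoff -8.
Maximizing over -2, 6, -6, -8, Alto chooses M. Subgame-perfect outcome: (M, W) with payoffs (6, 4).
Now find the simultaneous Nash equilibrium.
Alto's best replies: W→S; X→L; Y→S; Z→M.
Brio's best replies: S→Y; M→W; L→Z; XL→Y.
The unique mutual best reply is (S, Y), giving (-2, 7).
Sequential outcome (M, W) differs from the Nash profile (S, Y).

no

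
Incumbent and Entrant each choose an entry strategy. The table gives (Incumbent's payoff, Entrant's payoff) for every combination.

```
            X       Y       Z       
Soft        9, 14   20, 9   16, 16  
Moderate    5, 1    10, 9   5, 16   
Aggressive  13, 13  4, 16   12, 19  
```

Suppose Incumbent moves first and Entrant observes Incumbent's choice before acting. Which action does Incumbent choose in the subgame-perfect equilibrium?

Soft

Entrant best-responds to each possible Incumbent move:
- Soft: Entrant compares 14, 9, 16 and picks Z; Incumbent would get 16.
- Moderate: Entrant compares 1, 9, 16 and picks Z; Incumbent would get 5.
- Aggressive: Entrant compares 13, 16, 19 and picks Z; Incumbent would get 12.
Among 16, 5, 12, the best is 16 at Soft. Subgame-perfect outcome: (Soft, Z) with payoffs (16, 16).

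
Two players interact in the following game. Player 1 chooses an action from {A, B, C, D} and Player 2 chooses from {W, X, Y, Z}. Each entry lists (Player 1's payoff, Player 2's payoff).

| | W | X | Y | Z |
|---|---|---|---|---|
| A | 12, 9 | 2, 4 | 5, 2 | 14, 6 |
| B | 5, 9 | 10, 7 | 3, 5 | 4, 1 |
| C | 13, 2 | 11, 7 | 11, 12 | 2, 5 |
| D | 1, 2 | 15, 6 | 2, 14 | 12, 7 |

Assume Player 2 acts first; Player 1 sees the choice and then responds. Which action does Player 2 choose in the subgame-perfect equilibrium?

Backward induction with Player 2 moving first.
- W → Player 1 plays C (best of 12, 5, 13, 1); Player 2 gets 2.
- X → Player 1 plays D (best of 2, 10, 11, 15); Player 2 gets 6.
- Y → Player 1 plays C (best of 5, 3, 11, 2); Player 2 gets 12.
- Z → Player 1 plays A (best of 14, 4, 2, 12); Player 2 gets 6.
Among 2, 6, 12, 6, the best is 12 at Y. Subgame-perfect outcome: (C, Y) with payoffs (11, 12).

Y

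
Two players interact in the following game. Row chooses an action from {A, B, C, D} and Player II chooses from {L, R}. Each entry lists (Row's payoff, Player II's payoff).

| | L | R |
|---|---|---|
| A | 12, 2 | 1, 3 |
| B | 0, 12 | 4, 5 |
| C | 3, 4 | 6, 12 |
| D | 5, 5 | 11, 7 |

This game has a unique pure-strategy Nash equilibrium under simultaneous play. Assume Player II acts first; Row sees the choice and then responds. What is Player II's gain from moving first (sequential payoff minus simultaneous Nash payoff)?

0

Backward induction with Player II moving first.
- L: Row compares 12, 0, 3, 5 and picks A; Player II would get 2.
- R: Row compares 1, 4, 6, 11 and picks D; Player II would get 7.
Among 2, 7, the best is 7 at R. Subgame-perfect outcome: (D, R) with payoffs (11, 7).
Under simultaneous play:
Row's best replies: L→A; R→D.
Player II's best replies: A→R; B→L; C→R; D→R.
The unique mutual best reply is (D, R), giving (11, 7).
Player II's commitment gain: 7 − 7 = 0.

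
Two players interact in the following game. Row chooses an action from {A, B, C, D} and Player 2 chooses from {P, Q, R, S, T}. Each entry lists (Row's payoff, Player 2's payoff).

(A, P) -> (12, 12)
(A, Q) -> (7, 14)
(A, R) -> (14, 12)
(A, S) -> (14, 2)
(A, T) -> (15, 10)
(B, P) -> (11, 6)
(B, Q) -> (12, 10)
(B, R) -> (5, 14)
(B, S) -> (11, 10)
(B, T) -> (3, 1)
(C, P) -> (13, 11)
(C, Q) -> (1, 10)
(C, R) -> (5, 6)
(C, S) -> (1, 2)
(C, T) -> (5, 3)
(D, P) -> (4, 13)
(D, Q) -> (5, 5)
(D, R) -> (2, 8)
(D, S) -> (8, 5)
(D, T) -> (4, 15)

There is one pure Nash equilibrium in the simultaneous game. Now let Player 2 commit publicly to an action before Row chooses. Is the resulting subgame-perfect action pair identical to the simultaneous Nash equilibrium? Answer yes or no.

no

Solve by backward induction (Player 2 leads).
- P: BR = C, leader payoff 11.
- Q: BR = B, leader payoff 10.
- R: BR = A, leader payoff 12.
- S: BR = A, leader payoff 2.
- T: BR = A, leader payoff 10.
Maximizing over 11, 10, 12, 2, 10, Player 2 chooses R. Subgame-perfect outcome: (A, R) with payoffs (14, 12).
Now find the simultaneous Nash equilibrium.
Row's best replies: P→C; Q→B; R→A; S→A; T→A.
Player 2's best replies: A→Q; B→R; C→P; D→T.
Only (C, P) has each player best-responding; Nash payoffs (13, 11).
Sequential outcome (A, R) differs from the Nash profile (C, P).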